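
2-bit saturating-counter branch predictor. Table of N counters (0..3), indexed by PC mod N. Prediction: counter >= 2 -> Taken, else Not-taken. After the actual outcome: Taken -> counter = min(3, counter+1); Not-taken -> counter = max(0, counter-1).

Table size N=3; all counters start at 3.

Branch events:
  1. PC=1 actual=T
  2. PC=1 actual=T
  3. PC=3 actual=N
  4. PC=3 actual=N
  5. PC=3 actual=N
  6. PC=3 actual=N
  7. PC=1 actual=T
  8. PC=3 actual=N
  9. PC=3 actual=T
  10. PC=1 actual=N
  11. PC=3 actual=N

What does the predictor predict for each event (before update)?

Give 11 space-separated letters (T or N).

Answer: T T T T N N T N N T N

Derivation:
Ev 1: PC=1 idx=1 pred=T actual=T -> ctr[1]=3
Ev 2: PC=1 idx=1 pred=T actual=T -> ctr[1]=3
Ev 3: PC=3 idx=0 pred=T actual=N -> ctr[0]=2
Ev 4: PC=3 idx=0 pred=T actual=N -> ctr[0]=1
Ev 5: PC=3 idx=0 pred=N actual=N -> ctr[0]=0
Ev 6: PC=3 idx=0 pred=N actual=N -> ctr[0]=0
Ev 7: PC=1 idx=1 pred=T actual=T -> ctr[1]=3
Ev 8: PC=3 idx=0 pred=N actual=N -> ctr[0]=0
Ev 9: PC=3 idx=0 pred=N actual=T -> ctr[0]=1
Ev 10: PC=1 idx=1 pred=T actual=N -> ctr[1]=2
Ev 11: PC=3 idx=0 pred=N actual=N -> ctr[0]=0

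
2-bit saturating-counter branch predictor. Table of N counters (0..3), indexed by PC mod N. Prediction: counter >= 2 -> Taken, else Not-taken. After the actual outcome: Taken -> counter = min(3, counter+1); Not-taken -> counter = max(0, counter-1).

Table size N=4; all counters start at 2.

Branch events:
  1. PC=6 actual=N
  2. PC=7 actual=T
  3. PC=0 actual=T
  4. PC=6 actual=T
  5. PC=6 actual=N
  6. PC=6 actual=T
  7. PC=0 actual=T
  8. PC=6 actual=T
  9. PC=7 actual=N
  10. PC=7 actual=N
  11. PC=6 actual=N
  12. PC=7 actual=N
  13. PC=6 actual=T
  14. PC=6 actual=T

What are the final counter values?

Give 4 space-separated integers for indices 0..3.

Answer: 3 2 3 0

Derivation:
Ev 1: PC=6 idx=2 pred=T actual=N -> ctr[2]=1
Ev 2: PC=7 idx=3 pred=T actual=T -> ctr[3]=3
Ev 3: PC=0 idx=0 pred=T actual=T -> ctr[0]=3
Ev 4: PC=6 idx=2 pred=N actual=T -> ctr[2]=2
Ev 5: PC=6 idx=2 pred=T actual=N -> ctr[2]=1
Ev 6: PC=6 idx=2 pred=N actual=T -> ctr[2]=2
Ev 7: PC=0 idx=0 pred=T actual=T -> ctr[0]=3
Ev 8: PC=6 idx=2 pred=T actual=T -> ctr[2]=3
Ev 9: PC=7 idx=3 pred=T actual=N -> ctr[3]=2
Ev 10: PC=7 idx=3 pred=T actual=N -> ctr[3]=1
Ev 11: PC=6 idx=2 pred=T actual=N -> ctr[2]=2
Ev 12: PC=7 idx=3 pred=N actual=N -> ctr[3]=0
Ev 13: PC=6 idx=2 pred=T actual=T -> ctr[2]=3
Ev 14: PC=6 idx=2 pred=T actual=T -> ctr[2]=3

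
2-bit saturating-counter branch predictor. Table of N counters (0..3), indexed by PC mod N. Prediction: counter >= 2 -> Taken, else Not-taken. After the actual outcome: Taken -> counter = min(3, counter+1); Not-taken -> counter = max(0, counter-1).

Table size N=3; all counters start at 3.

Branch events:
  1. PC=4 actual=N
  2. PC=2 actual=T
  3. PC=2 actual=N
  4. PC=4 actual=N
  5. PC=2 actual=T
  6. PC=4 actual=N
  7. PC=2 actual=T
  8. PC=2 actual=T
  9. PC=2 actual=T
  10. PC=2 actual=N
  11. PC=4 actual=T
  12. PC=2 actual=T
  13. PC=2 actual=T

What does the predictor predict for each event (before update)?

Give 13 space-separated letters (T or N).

Ev 1: PC=4 idx=1 pred=T actual=N -> ctr[1]=2
Ev 2: PC=2 idx=2 pred=T actual=T -> ctr[2]=3
Ev 3: PC=2 idx=2 pred=T actual=N -> ctr[2]=2
Ev 4: PC=4 idx=1 pred=T actual=N -> ctr[1]=1
Ev 5: PC=2 idx=2 pred=T actual=T -> ctr[2]=3
Ev 6: PC=4 idx=1 pred=N actual=N -> ctr[1]=0
Ev 7: PC=2 idx=2 pred=T actual=T -> ctr[2]=3
Ev 8: PC=2 idx=2 pred=T actual=T -> ctr[2]=3
Ev 9: PC=2 idx=2 pred=T actual=T -> ctr[2]=3
Ev 10: PC=2 idx=2 pred=T actual=N -> ctr[2]=2
Ev 11: PC=4 idx=1 pred=N actual=T -> ctr[1]=1
Ev 12: PC=2 idx=2 pred=T actual=T -> ctr[2]=3
Ev 13: PC=2 idx=2 pred=T actual=T -> ctr[2]=3

Answer: T T T T T N T T T T N T T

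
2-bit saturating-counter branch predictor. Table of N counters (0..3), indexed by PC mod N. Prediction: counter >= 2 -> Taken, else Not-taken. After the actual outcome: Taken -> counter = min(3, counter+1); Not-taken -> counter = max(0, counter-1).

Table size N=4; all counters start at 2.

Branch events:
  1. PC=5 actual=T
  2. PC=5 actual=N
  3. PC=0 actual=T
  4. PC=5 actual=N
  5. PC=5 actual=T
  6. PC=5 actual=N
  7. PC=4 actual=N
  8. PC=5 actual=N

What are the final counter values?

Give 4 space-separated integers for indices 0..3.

Ev 1: PC=5 idx=1 pred=T actual=T -> ctr[1]=3
Ev 2: PC=5 idx=1 pred=T actual=N -> ctr[1]=2
Ev 3: PC=0 idx=0 pred=T actual=T -> ctr[0]=3
Ev 4: PC=5 idx=1 pred=T actual=N -> ctr[1]=1
Ev 5: PC=5 idx=1 pred=N actual=T -> ctr[1]=2
Ev 6: PC=5 idx=1 pred=T actual=N -> ctr[1]=1
Ev 7: PC=4 idx=0 pred=T actual=N -> ctr[0]=2
Ev 8: PC=5 idx=1 pred=N actual=N -> ctr[1]=0

Answer: 2 0 2 2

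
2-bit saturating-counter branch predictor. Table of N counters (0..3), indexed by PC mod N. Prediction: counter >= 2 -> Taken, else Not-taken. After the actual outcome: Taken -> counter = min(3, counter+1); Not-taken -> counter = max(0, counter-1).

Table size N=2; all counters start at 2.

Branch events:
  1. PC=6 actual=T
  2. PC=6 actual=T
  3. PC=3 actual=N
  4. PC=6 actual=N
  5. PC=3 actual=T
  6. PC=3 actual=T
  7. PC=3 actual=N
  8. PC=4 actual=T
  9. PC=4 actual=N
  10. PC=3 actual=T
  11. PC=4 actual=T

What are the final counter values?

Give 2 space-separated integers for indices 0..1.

Ev 1: PC=6 idx=0 pred=T actual=T -> ctr[0]=3
Ev 2: PC=6 idx=0 pred=T actual=T -> ctr[0]=3
Ev 3: PC=3 idx=1 pred=T actual=N -> ctr[1]=1
Ev 4: PC=6 idx=0 pred=T actual=N -> ctr[0]=2
Ev 5: PC=3 idx=1 pred=N actual=T -> ctr[1]=2
Ev 6: PC=3 idx=1 pred=T actual=T -> ctr[1]=3
Ev 7: PC=3 idx=1 pred=T actual=N -> ctr[1]=2
Ev 8: PC=4 idx=0 pred=T actual=T -> ctr[0]=3
Ev 9: PC=4 idx=0 pred=T actual=N -> ctr[0]=2
Ev 10: PC=3 idx=1 pred=T actual=T -> ctr[1]=3
Ev 11: PC=4 idx=0 pred=T actual=T -> ctr[0]=3

Answer: 3 3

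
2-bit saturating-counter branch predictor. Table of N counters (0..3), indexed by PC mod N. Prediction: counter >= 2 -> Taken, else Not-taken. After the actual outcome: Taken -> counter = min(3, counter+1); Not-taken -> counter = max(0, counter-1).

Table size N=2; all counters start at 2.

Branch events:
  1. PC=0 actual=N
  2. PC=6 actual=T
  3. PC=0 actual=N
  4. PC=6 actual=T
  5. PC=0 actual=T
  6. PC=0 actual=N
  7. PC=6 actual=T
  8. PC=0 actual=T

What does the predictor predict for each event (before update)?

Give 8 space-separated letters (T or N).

Ev 1: PC=0 idx=0 pred=T actual=N -> ctr[0]=1
Ev 2: PC=6 idx=0 pred=N actual=T -> ctr[0]=2
Ev 3: PC=0 idx=0 pred=T actual=N -> ctr[0]=1
Ev 4: PC=6 idx=0 pred=N actual=T -> ctr[0]=2
Ev 5: PC=0 idx=0 pred=T actual=T -> ctr[0]=3
Ev 6: PC=0 idx=0 pred=T actual=N -> ctr[0]=2
Ev 7: PC=6 idx=0 pred=T actual=T -> ctr[0]=3
Ev 8: PC=0 idx=0 pred=T actual=T -> ctr[0]=3

Answer: T N T N T T T T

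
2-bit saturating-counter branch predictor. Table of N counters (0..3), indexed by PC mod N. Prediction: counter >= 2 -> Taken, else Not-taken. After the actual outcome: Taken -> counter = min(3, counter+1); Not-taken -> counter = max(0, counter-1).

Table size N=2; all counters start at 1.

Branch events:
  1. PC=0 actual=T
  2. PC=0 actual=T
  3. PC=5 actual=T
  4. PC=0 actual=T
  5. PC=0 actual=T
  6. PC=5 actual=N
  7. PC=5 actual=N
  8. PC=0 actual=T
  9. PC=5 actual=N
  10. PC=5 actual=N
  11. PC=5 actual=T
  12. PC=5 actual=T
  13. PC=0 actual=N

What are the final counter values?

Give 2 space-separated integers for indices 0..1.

Answer: 2 2

Derivation:
Ev 1: PC=0 idx=0 pred=N actual=T -> ctr[0]=2
Ev 2: PC=0 idx=0 pred=T actual=T -> ctr[0]=3
Ev 3: PC=5 idx=1 pred=N actual=T -> ctr[1]=2
Ev 4: PC=0 idx=0 pred=T actual=T -> ctr[0]=3
Ev 5: PC=0 idx=0 pred=T actual=T -> ctr[0]=3
Ev 6: PC=5 idx=1 pred=T actual=N -> ctr[1]=1
Ev 7: PC=5 idx=1 pred=N actual=N -> ctr[1]=0
Ev 8: PC=0 idx=0 pred=T actual=T -> ctr[0]=3
Ev 9: PC=5 idx=1 pred=N actual=N -> ctr[1]=0
Ev 10: PC=5 idx=1 pred=N actual=N -> ctr[1]=0
Ev 11: PC=5 idx=1 pred=N actual=T -> ctr[1]=1
Ev 12: PC=5 idx=1 pred=N actual=T -> ctr[1]=2
Ev 13: PC=0 idx=0 pred=T actual=N -> ctr[0]=2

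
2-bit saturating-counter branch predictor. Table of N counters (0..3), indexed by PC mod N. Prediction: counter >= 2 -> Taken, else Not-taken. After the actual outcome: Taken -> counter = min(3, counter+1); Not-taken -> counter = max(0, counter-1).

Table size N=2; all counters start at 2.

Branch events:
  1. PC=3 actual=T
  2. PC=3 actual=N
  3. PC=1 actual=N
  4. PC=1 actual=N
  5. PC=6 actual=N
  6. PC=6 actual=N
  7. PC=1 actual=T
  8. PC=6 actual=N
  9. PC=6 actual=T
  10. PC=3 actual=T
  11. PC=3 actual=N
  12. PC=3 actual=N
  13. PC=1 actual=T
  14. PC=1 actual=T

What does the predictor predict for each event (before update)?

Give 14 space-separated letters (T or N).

Answer: T T T N T N N N N N T N N N

Derivation:
Ev 1: PC=3 idx=1 pred=T actual=T -> ctr[1]=3
Ev 2: PC=3 idx=1 pred=T actual=N -> ctr[1]=2
Ev 3: PC=1 idx=1 pred=T actual=N -> ctr[1]=1
Ev 4: PC=1 idx=1 pred=N actual=N -> ctr[1]=0
Ev 5: PC=6 idx=0 pred=T actual=N -> ctr[0]=1
Ev 6: PC=6 idx=0 pred=N actual=N -> ctr[0]=0
Ev 7: PC=1 idx=1 pred=N actual=T -> ctr[1]=1
Ev 8: PC=6 idx=0 pred=N actual=N -> ctr[0]=0
Ev 9: PC=6 idx=0 pred=N actual=T -> ctr[0]=1
Ev 10: PC=3 idx=1 pred=N actual=T -> ctr[1]=2
Ev 11: PC=3 idx=1 pred=T actual=N -> ctr[1]=1
Ev 12: PC=3 idx=1 pred=N actual=N -> ctr[1]=0
Ev 13: PC=1 idx=1 pred=N actual=T -> ctr[1]=1
Ev 14: PC=1 idx=1 pred=N actual=T -> ctr[1]=2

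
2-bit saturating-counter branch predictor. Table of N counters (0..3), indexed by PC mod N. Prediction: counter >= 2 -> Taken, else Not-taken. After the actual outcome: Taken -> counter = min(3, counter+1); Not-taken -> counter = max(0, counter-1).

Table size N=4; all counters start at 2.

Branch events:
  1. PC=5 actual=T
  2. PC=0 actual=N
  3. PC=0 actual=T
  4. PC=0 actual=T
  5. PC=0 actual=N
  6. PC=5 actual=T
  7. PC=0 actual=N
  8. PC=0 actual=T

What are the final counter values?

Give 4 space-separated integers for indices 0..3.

Ev 1: PC=5 idx=1 pred=T actual=T -> ctr[1]=3
Ev 2: PC=0 idx=0 pred=T actual=N -> ctr[0]=1
Ev 3: PC=0 idx=0 pred=N actual=T -> ctr[0]=2
Ev 4: PC=0 idx=0 pred=T actual=T -> ctr[0]=3
Ev 5: PC=0 idx=0 pred=T actual=N -> ctr[0]=2
Ev 6: PC=5 idx=1 pred=T actual=T -> ctr[1]=3
Ev 7: PC=0 idx=0 pred=T actual=N -> ctr[0]=1
Ev 8: PC=0 idx=0 pred=N actual=T -> ctr[0]=2

Answer: 2 3 2 2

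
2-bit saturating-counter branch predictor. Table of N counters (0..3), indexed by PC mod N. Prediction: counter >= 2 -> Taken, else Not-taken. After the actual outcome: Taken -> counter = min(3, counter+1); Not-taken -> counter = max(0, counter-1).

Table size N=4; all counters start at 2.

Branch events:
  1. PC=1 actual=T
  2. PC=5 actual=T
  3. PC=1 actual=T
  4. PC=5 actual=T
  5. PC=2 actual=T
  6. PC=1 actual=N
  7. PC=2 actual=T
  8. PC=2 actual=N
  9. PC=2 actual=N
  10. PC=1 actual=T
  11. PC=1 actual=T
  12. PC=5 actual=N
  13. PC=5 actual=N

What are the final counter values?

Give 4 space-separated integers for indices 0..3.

Answer: 2 1 1 2

Derivation:
Ev 1: PC=1 idx=1 pred=T actual=T -> ctr[1]=3
Ev 2: PC=5 idx=1 pred=T actual=T -> ctr[1]=3
Ev 3: PC=1 idx=1 pred=T actual=T -> ctr[1]=3
Ev 4: PC=5 idx=1 pred=T actual=T -> ctr[1]=3
Ev 5: PC=2 idx=2 pred=T actual=T -> ctr[2]=3
Ev 6: PC=1 idx=1 pred=T actual=N -> ctr[1]=2
Ev 7: PC=2 idx=2 pred=T actual=T -> ctr[2]=3
Ev 8: PC=2 idx=2 pred=T actual=N -> ctr[2]=2
Ev 9: PC=2 idx=2 pred=T actual=N -> ctr[2]=1
Ev 10: PC=1 idx=1 pred=T actual=T -> ctr[1]=3
Ev 11: PC=1 idx=1 pred=T actual=T -> ctr[1]=3
Ev 12: PC=5 idx=1 pred=T actual=N -> ctr[1]=2
Ev 13: PC=5 idx=1 pred=T actual=N -> ctr[1]=1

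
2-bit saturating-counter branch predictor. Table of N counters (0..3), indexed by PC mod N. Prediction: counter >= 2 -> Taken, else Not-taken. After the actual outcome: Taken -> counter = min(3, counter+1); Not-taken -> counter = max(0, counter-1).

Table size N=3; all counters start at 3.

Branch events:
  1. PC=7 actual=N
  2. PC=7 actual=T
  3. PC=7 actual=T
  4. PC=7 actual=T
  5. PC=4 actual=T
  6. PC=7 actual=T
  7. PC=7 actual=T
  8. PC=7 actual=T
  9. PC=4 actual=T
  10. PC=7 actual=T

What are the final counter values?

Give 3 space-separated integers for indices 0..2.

Answer: 3 3 3

Derivation:
Ev 1: PC=7 idx=1 pred=T actual=N -> ctr[1]=2
Ev 2: PC=7 idx=1 pred=T actual=T -> ctr[1]=3
Ev 3: PC=7 idx=1 pred=T actual=T -> ctr[1]=3
Ev 4: PC=7 idx=1 pred=T actual=T -> ctr[1]=3
Ev 5: PC=4 idx=1 pred=T actual=T -> ctr[1]=3
Ev 6: PC=7 idx=1 pred=T actual=T -> ctr[1]=3
Ev 7: PC=7 idx=1 pred=T actual=T -> ctr[1]=3
Ev 8: PC=7 idx=1 pred=T actual=T -> ctr[1]=3
Ev 9: PC=4 idx=1 pred=T actual=T -> ctr[1]=3
Ev 10: PC=7 idx=1 pred=T actual=T -> ctr[1]=3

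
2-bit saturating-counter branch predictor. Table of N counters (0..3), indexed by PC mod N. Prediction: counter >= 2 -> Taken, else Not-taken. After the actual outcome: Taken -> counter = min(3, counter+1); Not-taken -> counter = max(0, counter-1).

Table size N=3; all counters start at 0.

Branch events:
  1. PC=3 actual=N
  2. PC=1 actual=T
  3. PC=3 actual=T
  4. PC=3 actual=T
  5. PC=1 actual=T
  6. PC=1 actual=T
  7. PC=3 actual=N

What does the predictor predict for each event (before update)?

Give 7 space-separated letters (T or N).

Ev 1: PC=3 idx=0 pred=N actual=N -> ctr[0]=0
Ev 2: PC=1 idx=1 pred=N actual=T -> ctr[1]=1
Ev 3: PC=3 idx=0 pred=N actual=T -> ctr[0]=1
Ev 4: PC=3 idx=0 pred=N actual=T -> ctr[0]=2
Ev 5: PC=1 idx=1 pred=N actual=T -> ctr[1]=2
Ev 6: PC=1 idx=1 pred=T actual=T -> ctr[1]=3
Ev 7: PC=3 idx=0 pred=T actual=N -> ctr[0]=1

Answer: N N N N N T T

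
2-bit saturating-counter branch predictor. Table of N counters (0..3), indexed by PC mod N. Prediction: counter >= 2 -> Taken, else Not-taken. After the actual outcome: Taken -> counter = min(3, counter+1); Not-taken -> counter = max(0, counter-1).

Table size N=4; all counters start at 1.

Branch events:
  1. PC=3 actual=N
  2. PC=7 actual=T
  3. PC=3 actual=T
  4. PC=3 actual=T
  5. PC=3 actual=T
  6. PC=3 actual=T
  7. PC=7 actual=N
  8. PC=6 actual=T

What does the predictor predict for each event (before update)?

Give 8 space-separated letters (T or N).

Answer: N N N T T T T N

Derivation:
Ev 1: PC=3 idx=3 pred=N actual=N -> ctr[3]=0
Ev 2: PC=7 idx=3 pred=N actual=T -> ctr[3]=1
Ev 3: PC=3 idx=3 pred=N actual=T -> ctr[3]=2
Ev 4: PC=3 idx=3 pred=T actual=T -> ctr[3]=3
Ev 5: PC=3 idx=3 pred=T actual=T -> ctr[3]=3
Ev 6: PC=3 idx=3 pred=T actual=T -> ctr[3]=3
Ev 7: PC=7 idx=3 pred=T actual=N -> ctr[3]=2
Ev 8: PC=6 idx=2 pred=N actual=T -> ctr[2]=2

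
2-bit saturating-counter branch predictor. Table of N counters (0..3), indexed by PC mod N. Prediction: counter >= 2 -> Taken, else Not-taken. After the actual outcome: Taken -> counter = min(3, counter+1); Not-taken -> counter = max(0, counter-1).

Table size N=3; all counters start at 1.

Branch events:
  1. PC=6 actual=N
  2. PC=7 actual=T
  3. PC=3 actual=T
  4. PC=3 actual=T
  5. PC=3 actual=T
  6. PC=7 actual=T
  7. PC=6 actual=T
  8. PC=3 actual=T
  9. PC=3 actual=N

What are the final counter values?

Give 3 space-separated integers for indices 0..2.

Ev 1: PC=6 idx=0 pred=N actual=N -> ctr[0]=0
Ev 2: PC=7 idx=1 pred=N actual=T -> ctr[1]=2
Ev 3: PC=3 idx=0 pred=N actual=T -> ctr[0]=1
Ev 4: PC=3 idx=0 pred=N actual=T -> ctr[0]=2
Ev 5: PC=3 idx=0 pred=T actual=T -> ctr[0]=3
Ev 6: PC=7 idx=1 pred=T actual=T -> ctr[1]=3
Ev 7: PC=6 idx=0 pred=T actual=T -> ctr[0]=3
Ev 8: PC=3 idx=0 pred=T actual=T -> ctr[0]=3
Ev 9: PC=3 idx=0 pred=T actual=N -> ctr[0]=2

Answer: 2 3 1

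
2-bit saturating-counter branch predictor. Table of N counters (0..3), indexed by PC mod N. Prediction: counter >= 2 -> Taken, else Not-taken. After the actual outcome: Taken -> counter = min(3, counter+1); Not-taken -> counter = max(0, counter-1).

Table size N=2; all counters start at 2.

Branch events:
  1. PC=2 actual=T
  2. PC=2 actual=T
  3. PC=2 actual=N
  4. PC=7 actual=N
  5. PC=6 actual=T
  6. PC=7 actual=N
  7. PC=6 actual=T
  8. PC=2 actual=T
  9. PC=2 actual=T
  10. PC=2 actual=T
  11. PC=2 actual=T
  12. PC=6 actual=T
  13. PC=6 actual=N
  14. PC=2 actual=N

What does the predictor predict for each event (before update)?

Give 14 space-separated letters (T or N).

Ev 1: PC=2 idx=0 pred=T actual=T -> ctr[0]=3
Ev 2: PC=2 idx=0 pred=T actual=T -> ctr[0]=3
Ev 3: PC=2 idx=0 pred=T actual=N -> ctr[0]=2
Ev 4: PC=7 idx=1 pred=T actual=N -> ctr[1]=1
Ev 5: PC=6 idx=0 pred=T actual=T -> ctr[0]=3
Ev 6: PC=7 idx=1 pred=N actual=N -> ctr[1]=0
Ev 7: PC=6 idx=0 pred=T actual=T -> ctr[0]=3
Ev 8: PC=2 idx=0 pred=T actual=T -> ctr[0]=3
Ev 9: PC=2 idx=0 pred=T actual=T -> ctr[0]=3
Ev 10: PC=2 idx=0 pred=T actual=T -> ctr[0]=3
Ev 11: PC=2 idx=0 pred=T actual=T -> ctr[0]=3
Ev 12: PC=6 idx=0 pred=T actual=T -> ctr[0]=3
Ev 13: PC=6 idx=0 pred=T actual=N -> ctr[0]=2
Ev 14: PC=2 idx=0 pred=T actual=N -> ctr[0]=1

Answer: T T T T T N T T T T T T T T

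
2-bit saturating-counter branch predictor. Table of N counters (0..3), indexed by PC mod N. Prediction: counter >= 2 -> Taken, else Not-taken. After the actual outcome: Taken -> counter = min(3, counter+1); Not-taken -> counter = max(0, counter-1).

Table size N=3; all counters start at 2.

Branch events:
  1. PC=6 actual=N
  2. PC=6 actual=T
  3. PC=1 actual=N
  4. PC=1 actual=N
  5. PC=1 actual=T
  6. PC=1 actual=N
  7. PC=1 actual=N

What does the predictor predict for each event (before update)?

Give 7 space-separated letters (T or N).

Ev 1: PC=6 idx=0 pred=T actual=N -> ctr[0]=1
Ev 2: PC=6 idx=0 pred=N actual=T -> ctr[0]=2
Ev 3: PC=1 idx=1 pred=T actual=N -> ctr[1]=1
Ev 4: PC=1 idx=1 pred=N actual=N -> ctr[1]=0
Ev 5: PC=1 idx=1 pred=N actual=T -> ctr[1]=1
Ev 6: PC=1 idx=1 pred=N actual=N -> ctr[1]=0
Ev 7: PC=1 idx=1 pred=N actual=N -> ctr[1]=0

Answer: T N T N N N N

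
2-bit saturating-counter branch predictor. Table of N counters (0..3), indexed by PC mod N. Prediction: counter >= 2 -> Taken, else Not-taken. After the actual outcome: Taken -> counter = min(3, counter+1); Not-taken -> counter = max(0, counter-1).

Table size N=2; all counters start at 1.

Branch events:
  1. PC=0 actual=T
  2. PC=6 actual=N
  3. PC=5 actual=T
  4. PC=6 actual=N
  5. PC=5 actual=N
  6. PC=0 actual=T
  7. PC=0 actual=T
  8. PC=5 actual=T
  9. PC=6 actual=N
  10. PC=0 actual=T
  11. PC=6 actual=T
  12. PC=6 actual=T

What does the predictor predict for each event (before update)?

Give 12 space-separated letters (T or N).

Answer: N T N N T N N N T N T T

Derivation:
Ev 1: PC=0 idx=0 pred=N actual=T -> ctr[0]=2
Ev 2: PC=6 idx=0 pred=T actual=N -> ctr[0]=1
Ev 3: PC=5 idx=1 pred=N actual=T -> ctr[1]=2
Ev 4: PC=6 idx=0 pred=N actual=N -> ctr[0]=0
Ev 5: PC=5 idx=1 pred=T actual=N -> ctr[1]=1
Ev 6: PC=0 idx=0 pred=N actual=T -> ctr[0]=1
Ev 7: PC=0 idx=0 pred=N actual=T -> ctr[0]=2
Ev 8: PC=5 idx=1 pred=N actual=T -> ctr[1]=2
Ev 9: PC=6 idx=0 pred=T actual=N -> ctr[0]=1
Ev 10: PC=0 idx=0 pred=N actual=T -> ctr[0]=2
Ev 11: PC=6 idx=0 pred=T actual=T -> ctr[0]=3
Ev 12: PC=6 idx=0 pred=T actual=T -> ctr[0]=3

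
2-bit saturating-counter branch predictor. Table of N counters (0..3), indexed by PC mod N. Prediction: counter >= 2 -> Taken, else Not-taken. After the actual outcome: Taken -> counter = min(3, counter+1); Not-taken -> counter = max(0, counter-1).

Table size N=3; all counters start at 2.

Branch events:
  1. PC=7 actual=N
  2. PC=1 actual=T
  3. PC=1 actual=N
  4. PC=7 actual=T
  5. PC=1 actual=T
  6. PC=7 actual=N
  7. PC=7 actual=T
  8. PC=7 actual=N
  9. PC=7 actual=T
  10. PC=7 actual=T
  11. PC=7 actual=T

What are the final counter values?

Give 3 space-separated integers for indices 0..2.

Answer: 2 3 2

Derivation:
Ev 1: PC=7 idx=1 pred=T actual=N -> ctr[1]=1
Ev 2: PC=1 idx=1 pred=N actual=T -> ctr[1]=2
Ev 3: PC=1 idx=1 pred=T actual=N -> ctr[1]=1
Ev 4: PC=7 idx=1 pred=N actual=T -> ctr[1]=2
Ev 5: PC=1 idx=1 pred=T actual=T -> ctr[1]=3
Ev 6: PC=7 idx=1 pred=T actual=N -> ctr[1]=2
Ev 7: PC=7 idx=1 pred=T actual=T -> ctr[1]=3
Ev 8: PC=7 idx=1 pred=T actual=N -> ctr[1]=2
Ev 9: PC=7 idx=1 pred=T actual=T -> ctr[1]=3
Ev 10: PC=7 idx=1 pred=T actual=T -> ctr[1]=3
Ev 11: PC=7 idx=1 pred=T actual=T -> ctr[1]=3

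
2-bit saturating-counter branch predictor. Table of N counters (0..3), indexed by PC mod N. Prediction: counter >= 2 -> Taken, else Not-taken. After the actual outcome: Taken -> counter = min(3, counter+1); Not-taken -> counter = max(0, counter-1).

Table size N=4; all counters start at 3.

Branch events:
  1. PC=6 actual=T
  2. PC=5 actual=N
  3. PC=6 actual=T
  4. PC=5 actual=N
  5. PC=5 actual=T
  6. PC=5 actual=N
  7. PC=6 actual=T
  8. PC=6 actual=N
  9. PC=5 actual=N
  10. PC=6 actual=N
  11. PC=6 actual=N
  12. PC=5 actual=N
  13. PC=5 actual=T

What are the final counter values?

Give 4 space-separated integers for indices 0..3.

Ev 1: PC=6 idx=2 pred=T actual=T -> ctr[2]=3
Ev 2: PC=5 idx=1 pred=T actual=N -> ctr[1]=2
Ev 3: PC=6 idx=2 pred=T actual=T -> ctr[2]=3
Ev 4: PC=5 idx=1 pred=T actual=N -> ctr[1]=1
Ev 5: PC=5 idx=1 pred=N actual=T -> ctr[1]=2
Ev 6: PC=5 idx=1 pred=T actual=N -> ctr[1]=1
Ev 7: PC=6 idx=2 pred=T actual=T -> ctr[2]=3
Ev 8: PC=6 idx=2 pred=T actual=N -> ctr[2]=2
Ev 9: PC=5 idx=1 pred=N actual=N -> ctr[1]=0
Ev 10: PC=6 idx=2 pred=T actual=N -> ctr[2]=1
Ev 11: PC=6 idx=2 pred=N actual=N -> ctr[2]=0
Ev 12: PC=5 idx=1 pred=N actual=N -> ctr[1]=0
Ev 13: PC=5 idx=1 pred=N actual=T -> ctr[1]=1

Answer: 3 1 0 3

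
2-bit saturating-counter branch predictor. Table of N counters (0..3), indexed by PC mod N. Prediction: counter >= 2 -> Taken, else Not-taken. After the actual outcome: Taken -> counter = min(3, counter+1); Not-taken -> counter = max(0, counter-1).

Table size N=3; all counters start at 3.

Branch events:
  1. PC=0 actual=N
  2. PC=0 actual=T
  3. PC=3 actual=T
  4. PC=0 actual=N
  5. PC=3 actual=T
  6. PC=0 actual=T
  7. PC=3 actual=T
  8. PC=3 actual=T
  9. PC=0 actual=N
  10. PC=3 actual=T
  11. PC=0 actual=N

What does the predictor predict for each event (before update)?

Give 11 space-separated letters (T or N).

Answer: T T T T T T T T T T T

Derivation:
Ev 1: PC=0 idx=0 pred=T actual=N -> ctr[0]=2
Ev 2: PC=0 idx=0 pred=T actual=T -> ctr[0]=3
Ev 3: PC=3 idx=0 pred=T actual=T -> ctr[0]=3
Ev 4: PC=0 idx=0 pred=T actual=N -> ctr[0]=2
Ev 5: PC=3 idx=0 pred=T actual=T -> ctr[0]=3
Ev 6: PC=0 idx=0 pred=T actual=T -> ctr[0]=3
Ev 7: PC=3 idx=0 pred=T actual=T -> ctr[0]=3
Ev 8: PC=3 idx=0 pred=T actual=T -> ctr[0]=3
Ev 9: PC=0 idx=0 pred=T actual=N -> ctr[0]=2
Ev 10: PC=3 idx=0 pred=T actual=T -> ctr[0]=3
Ev 11: PC=0 idx=0 pred=T actual=N -> ctr[0]=2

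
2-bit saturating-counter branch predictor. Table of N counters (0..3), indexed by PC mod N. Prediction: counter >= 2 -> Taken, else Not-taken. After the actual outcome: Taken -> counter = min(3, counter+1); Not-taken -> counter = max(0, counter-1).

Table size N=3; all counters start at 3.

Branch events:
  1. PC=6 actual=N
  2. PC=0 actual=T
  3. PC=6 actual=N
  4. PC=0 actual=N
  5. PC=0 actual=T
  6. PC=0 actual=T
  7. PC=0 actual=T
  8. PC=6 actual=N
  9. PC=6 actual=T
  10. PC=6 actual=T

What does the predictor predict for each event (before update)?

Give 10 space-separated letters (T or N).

Ev 1: PC=6 idx=0 pred=T actual=N -> ctr[0]=2
Ev 2: PC=0 idx=0 pred=T actual=T -> ctr[0]=3
Ev 3: PC=6 idx=0 pred=T actual=N -> ctr[0]=2
Ev 4: PC=0 idx=0 pred=T actual=N -> ctr[0]=1
Ev 5: PC=0 idx=0 pred=N actual=T -> ctr[0]=2
Ev 6: PC=0 idx=0 pred=T actual=T -> ctr[0]=3
Ev 7: PC=0 idx=0 pred=T actual=T -> ctr[0]=3
Ev 8: PC=6 idx=0 pred=T actual=N -> ctr[0]=2
Ev 9: PC=6 idx=0 pred=T actual=T -> ctr[0]=3
Ev 10: PC=6 idx=0 pred=T actual=T -> ctr[0]=3

Answer: T T T T N T T T T T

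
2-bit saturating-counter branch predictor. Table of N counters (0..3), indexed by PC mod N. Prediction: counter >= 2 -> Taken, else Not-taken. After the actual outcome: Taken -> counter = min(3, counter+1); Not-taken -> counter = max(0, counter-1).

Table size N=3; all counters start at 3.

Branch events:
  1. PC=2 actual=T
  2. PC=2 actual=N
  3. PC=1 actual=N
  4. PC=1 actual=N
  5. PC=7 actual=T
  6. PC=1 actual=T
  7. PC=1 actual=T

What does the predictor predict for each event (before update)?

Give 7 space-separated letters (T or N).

Ev 1: PC=2 idx=2 pred=T actual=T -> ctr[2]=3
Ev 2: PC=2 idx=2 pred=T actual=N -> ctr[2]=2
Ev 3: PC=1 idx=1 pred=T actual=N -> ctr[1]=2
Ev 4: PC=1 idx=1 pred=T actual=N -> ctr[1]=1
Ev 5: PC=7 idx=1 pred=N actual=T -> ctr[1]=2
Ev 6: PC=1 idx=1 pred=T actual=T -> ctr[1]=3
Ev 7: PC=1 idx=1 pred=T actual=T -> ctr[1]=3

Answer: T T T T N T T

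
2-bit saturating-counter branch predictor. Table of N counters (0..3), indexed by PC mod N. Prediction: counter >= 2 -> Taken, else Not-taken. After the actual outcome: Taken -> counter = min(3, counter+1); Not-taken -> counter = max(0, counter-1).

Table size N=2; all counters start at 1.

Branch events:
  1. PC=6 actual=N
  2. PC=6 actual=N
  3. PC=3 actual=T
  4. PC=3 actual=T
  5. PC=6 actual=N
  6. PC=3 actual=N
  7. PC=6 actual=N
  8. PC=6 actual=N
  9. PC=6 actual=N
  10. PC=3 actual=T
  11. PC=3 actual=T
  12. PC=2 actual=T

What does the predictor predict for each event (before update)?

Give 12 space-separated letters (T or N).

Answer: N N N T N T N N N T T N

Derivation:
Ev 1: PC=6 idx=0 pred=N actual=N -> ctr[0]=0
Ev 2: PC=6 idx=0 pred=N actual=N -> ctr[0]=0
Ev 3: PC=3 idx=1 pred=N actual=T -> ctr[1]=2
Ev 4: PC=3 idx=1 pred=T actual=T -> ctr[1]=3
Ev 5: PC=6 idx=0 pred=N actual=N -> ctr[0]=0
Ev 6: PC=3 idx=1 pred=T actual=N -> ctr[1]=2
Ev 7: PC=6 idx=0 pred=N actual=N -> ctr[0]=0
Ev 8: PC=6 idx=0 pred=N actual=N -> ctr[0]=0
Ev 9: PC=6 idx=0 pred=N actual=N -> ctr[0]=0
Ev 10: PC=3 idx=1 pred=T actual=T -> ctr[1]=3
Ev 11: PC=3 idx=1 pred=T actual=T -> ctr[1]=3
Ev 12: PC=2 idx=0 pred=N actual=T -> ctr[0]=1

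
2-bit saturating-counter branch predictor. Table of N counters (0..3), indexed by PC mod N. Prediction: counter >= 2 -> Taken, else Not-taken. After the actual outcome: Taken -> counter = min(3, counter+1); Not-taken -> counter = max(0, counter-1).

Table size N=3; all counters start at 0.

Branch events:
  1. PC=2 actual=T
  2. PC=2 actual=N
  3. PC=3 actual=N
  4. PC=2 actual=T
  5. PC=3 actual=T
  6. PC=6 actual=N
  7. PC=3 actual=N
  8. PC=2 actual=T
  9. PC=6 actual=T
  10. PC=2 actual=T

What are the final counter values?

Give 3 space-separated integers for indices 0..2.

Ev 1: PC=2 idx=2 pred=N actual=T -> ctr[2]=1
Ev 2: PC=2 idx=2 pred=N actual=N -> ctr[2]=0
Ev 3: PC=3 idx=0 pred=N actual=N -> ctr[0]=0
Ev 4: PC=2 idx=2 pred=N actual=T -> ctr[2]=1
Ev 5: PC=3 idx=0 pred=N actual=T -> ctr[0]=1
Ev 6: PC=6 idx=0 pred=N actual=N -> ctr[0]=0
Ev 7: PC=3 idx=0 pred=N actual=N -> ctr[0]=0
Ev 8: PC=2 idx=2 pred=N actual=T -> ctr[2]=2
Ev 9: PC=6 idx=0 pred=N actual=T -> ctr[0]=1
Ev 10: PC=2 idx=2 pred=T actual=T -> ctr[2]=3

Answer: 1 0 3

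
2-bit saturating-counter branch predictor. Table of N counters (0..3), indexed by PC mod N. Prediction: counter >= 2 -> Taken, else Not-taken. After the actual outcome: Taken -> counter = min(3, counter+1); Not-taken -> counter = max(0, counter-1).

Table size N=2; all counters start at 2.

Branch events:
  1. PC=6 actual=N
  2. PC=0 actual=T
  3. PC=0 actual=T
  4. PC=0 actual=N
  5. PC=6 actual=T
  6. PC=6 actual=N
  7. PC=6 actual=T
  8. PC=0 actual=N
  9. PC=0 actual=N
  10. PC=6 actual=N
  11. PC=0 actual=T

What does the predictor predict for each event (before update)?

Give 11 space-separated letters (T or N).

Answer: T N T T T T T T T N N

Derivation:
Ev 1: PC=6 idx=0 pred=T actual=N -> ctr[0]=1
Ev 2: PC=0 idx=0 pred=N actual=T -> ctr[0]=2
Ev 3: PC=0 idx=0 pred=T actual=T -> ctr[0]=3
Ev 4: PC=0 idx=0 pred=T actual=N -> ctr[0]=2
Ev 5: PC=6 idx=0 pred=T actual=T -> ctr[0]=3
Ev 6: PC=6 idx=0 pred=T actual=N -> ctr[0]=2
Ev 7: PC=6 idx=0 pred=T actual=T -> ctr[0]=3
Ev 8: PC=0 idx=0 pred=T actual=N -> ctr[0]=2
Ev 9: PC=0 idx=0 pred=T actual=N -> ctr[0]=1
Ev 10: PC=6 idx=0 pred=N actual=N -> ctr[0]=0
Ev 11: PC=0 idx=0 pred=N actual=T -> ctr[0]=1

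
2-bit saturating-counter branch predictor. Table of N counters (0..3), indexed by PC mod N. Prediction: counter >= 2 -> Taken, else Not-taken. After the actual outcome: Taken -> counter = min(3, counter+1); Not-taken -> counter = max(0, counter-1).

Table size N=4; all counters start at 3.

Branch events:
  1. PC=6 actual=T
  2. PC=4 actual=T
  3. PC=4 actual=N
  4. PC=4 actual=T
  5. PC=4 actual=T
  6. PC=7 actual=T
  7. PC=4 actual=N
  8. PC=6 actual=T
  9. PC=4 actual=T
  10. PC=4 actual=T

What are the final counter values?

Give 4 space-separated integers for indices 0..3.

Answer: 3 3 3 3

Derivation:
Ev 1: PC=6 idx=2 pred=T actual=T -> ctr[2]=3
Ev 2: PC=4 idx=0 pred=T actual=T -> ctr[0]=3
Ev 3: PC=4 idx=0 pred=T actual=N -> ctr[0]=2
Ev 4: PC=4 idx=0 pred=T actual=T -> ctr[0]=3
Ev 5: PC=4 idx=0 pred=T actual=T -> ctr[0]=3
Ev 6: PC=7 idx=3 pred=T actual=T -> ctr[3]=3
Ev 7: PC=4 idx=0 pred=T actual=N -> ctr[0]=2
Ev 8: PC=6 idx=2 pred=T actual=T -> ctr[2]=3
Ev 9: PC=4 idx=0 pred=T actual=T -> ctr[0]=3
Ev 10: PC=4 idx=0 pred=T actual=T -> ctr[0]=3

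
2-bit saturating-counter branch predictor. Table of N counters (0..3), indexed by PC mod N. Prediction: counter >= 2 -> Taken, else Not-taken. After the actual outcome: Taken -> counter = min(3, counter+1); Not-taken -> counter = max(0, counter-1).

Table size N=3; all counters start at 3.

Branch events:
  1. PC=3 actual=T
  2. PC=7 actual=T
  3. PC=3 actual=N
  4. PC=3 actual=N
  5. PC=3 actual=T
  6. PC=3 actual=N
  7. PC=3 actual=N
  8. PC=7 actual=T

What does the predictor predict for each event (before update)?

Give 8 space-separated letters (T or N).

Ev 1: PC=3 idx=0 pred=T actual=T -> ctr[0]=3
Ev 2: PC=7 idx=1 pred=T actual=T -> ctr[1]=3
Ev 3: PC=3 idx=0 pred=T actual=N -> ctr[0]=2
Ev 4: PC=3 idx=0 pred=T actual=N -> ctr[0]=1
Ev 5: PC=3 idx=0 pred=N actual=T -> ctr[0]=2
Ev 6: PC=3 idx=0 pred=T actual=N -> ctr[0]=1
Ev 7: PC=3 idx=0 pred=N actual=N -> ctr[0]=0
Ev 8: PC=7 idx=1 pred=T actual=T -> ctr[1]=3

Answer: T T T T N T N T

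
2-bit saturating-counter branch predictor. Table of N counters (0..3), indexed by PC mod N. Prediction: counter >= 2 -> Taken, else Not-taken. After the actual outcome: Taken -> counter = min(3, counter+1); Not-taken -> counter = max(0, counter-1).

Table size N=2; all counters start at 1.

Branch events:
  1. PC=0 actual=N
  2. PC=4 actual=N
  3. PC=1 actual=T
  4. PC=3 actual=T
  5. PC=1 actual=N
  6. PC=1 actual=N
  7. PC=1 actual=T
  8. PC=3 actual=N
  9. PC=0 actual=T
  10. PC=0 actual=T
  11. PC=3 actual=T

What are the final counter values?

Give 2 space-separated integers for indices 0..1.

Answer: 2 2

Derivation:
Ev 1: PC=0 idx=0 pred=N actual=N -> ctr[0]=0
Ev 2: PC=4 idx=0 pred=N actual=N -> ctr[0]=0
Ev 3: PC=1 idx=1 pred=N actual=T -> ctr[1]=2
Ev 4: PC=3 idx=1 pred=T actual=T -> ctr[1]=3
Ev 5: PC=1 idx=1 pred=T actual=N -> ctr[1]=2
Ev 6: PC=1 idx=1 pred=T actual=N -> ctr[1]=1
Ev 7: PC=1 idx=1 pred=N actual=T -> ctr[1]=2
Ev 8: PC=3 idx=1 pred=T actual=N -> ctr[1]=1
Ev 9: PC=0 idx=0 pred=N actual=T -> ctr[0]=1
Ev 10: PC=0 idx=0 pred=N actual=T -> ctr[0]=2
Ev 11: PC=3 idx=1 pred=N actual=T -> ctr[1]=2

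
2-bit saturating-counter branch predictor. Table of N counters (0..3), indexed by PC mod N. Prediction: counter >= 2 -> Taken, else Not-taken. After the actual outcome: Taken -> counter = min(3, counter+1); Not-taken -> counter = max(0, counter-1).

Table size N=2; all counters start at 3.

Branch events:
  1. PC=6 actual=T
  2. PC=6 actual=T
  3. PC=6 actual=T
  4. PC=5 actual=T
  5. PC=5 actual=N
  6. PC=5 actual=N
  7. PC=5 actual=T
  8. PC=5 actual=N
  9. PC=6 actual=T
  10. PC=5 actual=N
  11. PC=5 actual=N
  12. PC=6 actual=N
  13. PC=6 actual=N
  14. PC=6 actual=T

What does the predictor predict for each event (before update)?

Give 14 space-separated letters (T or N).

Answer: T T T T T T N T T N N T T N

Derivation:
Ev 1: PC=6 idx=0 pred=T actual=T -> ctr[0]=3
Ev 2: PC=6 idx=0 pred=T actual=T -> ctr[0]=3
Ev 3: PC=6 idx=0 pred=T actual=T -> ctr[0]=3
Ev 4: PC=5 idx=1 pred=T actual=T -> ctr[1]=3
Ev 5: PC=5 idx=1 pred=T actual=N -> ctr[1]=2
Ev 6: PC=5 idx=1 pred=T actual=N -> ctr[1]=1
Ev 7: PC=5 idx=1 pred=N actual=T -> ctr[1]=2
Ev 8: PC=5 idx=1 pred=T actual=N -> ctr[1]=1
Ev 9: PC=6 idx=0 pred=T actual=T -> ctr[0]=3
Ev 10: PC=5 idx=1 pred=N actual=N -> ctr[1]=0
Ev 11: PC=5 idx=1 pred=N actual=N -> ctr[1]=0
Ev 12: PC=6 idx=0 pred=T actual=N -> ctr[0]=2
Ev 13: PC=6 idx=0 pred=T actual=N -> ctr[0]=1
Ev 14: PC=6 idx=0 pred=N actual=T -> ctr[0]=2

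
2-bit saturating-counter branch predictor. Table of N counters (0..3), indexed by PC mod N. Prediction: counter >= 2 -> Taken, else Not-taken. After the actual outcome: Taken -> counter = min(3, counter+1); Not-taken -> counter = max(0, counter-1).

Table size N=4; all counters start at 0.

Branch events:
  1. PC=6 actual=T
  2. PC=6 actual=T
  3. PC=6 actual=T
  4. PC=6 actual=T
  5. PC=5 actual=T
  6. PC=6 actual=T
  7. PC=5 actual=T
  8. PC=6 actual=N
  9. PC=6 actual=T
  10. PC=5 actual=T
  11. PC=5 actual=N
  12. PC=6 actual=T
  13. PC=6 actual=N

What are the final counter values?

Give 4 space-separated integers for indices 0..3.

Answer: 0 2 2 0

Derivation:
Ev 1: PC=6 idx=2 pred=N actual=T -> ctr[2]=1
Ev 2: PC=6 idx=2 pred=N actual=T -> ctr[2]=2
Ev 3: PC=6 idx=2 pred=T actual=T -> ctr[2]=3
Ev 4: PC=6 idx=2 pred=T actual=T -> ctr[2]=3
Ev 5: PC=5 idx=1 pred=N actual=T -> ctr[1]=1
Ev 6: PC=6 idx=2 pred=T actual=T -> ctr[2]=3
Ev 7: PC=5 idx=1 pred=N actual=T -> ctr[1]=2
Ev 8: PC=6 idx=2 pred=T actual=N -> ctr[2]=2
Ev 9: PC=6 idx=2 pred=T actual=T -> ctr[2]=3
Ev 10: PC=5 idx=1 pred=T actual=T -> ctr[1]=3
Ev 11: PC=5 idx=1 pred=T actual=N -> ctr[1]=2
Ev 12: PC=6 idx=2 pred=T actual=T -> ctr[2]=3
Ev 13: PC=6 idx=2 pred=T actual=N -> ctr[2]=2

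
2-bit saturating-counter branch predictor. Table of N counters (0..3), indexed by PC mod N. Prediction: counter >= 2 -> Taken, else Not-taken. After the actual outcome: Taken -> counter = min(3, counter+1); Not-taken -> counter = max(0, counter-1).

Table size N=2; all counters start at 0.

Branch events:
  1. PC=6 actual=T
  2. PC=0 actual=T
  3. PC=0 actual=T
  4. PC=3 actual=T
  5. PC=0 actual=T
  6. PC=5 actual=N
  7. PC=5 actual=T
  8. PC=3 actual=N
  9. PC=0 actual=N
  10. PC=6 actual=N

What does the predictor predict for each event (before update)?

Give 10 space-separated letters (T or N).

Ev 1: PC=6 idx=0 pred=N actual=T -> ctr[0]=1
Ev 2: PC=0 idx=0 pred=N actual=T -> ctr[0]=2
Ev 3: PC=0 idx=0 pred=T actual=T -> ctr[0]=3
Ev 4: PC=3 idx=1 pred=N actual=T -> ctr[1]=1
Ev 5: PC=0 idx=0 pred=T actual=T -> ctr[0]=3
Ev 6: PC=5 idx=1 pred=N actual=N -> ctr[1]=0
Ev 7: PC=5 idx=1 pred=N actual=T -> ctr[1]=1
Ev 8: PC=3 idx=1 pred=N actual=N -> ctr[1]=0
Ev 9: PC=0 idx=0 pred=T actual=N -> ctr[0]=2
Ev 10: PC=6 idx=0 pred=T actual=N -> ctr[0]=1

Answer: N N T N T N N N T T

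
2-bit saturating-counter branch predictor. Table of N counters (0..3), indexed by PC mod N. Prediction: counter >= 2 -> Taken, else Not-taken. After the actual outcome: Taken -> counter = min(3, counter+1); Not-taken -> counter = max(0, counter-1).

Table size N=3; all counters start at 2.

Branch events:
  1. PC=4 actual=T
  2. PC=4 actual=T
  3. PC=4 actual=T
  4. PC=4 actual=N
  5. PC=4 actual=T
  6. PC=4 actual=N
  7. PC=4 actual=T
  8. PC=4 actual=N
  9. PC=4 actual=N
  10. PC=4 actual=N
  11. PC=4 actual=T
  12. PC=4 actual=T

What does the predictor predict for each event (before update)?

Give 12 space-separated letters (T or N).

Ev 1: PC=4 idx=1 pred=T actual=T -> ctr[1]=3
Ev 2: PC=4 idx=1 pred=T actual=T -> ctr[1]=3
Ev 3: PC=4 idx=1 pred=T actual=T -> ctr[1]=3
Ev 4: PC=4 idx=1 pred=T actual=N -> ctr[1]=2
Ev 5: PC=4 idx=1 pred=T actual=T -> ctr[1]=3
Ev 6: PC=4 idx=1 pred=T actual=N -> ctr[1]=2
Ev 7: PC=4 idx=1 pred=T actual=T -> ctr[1]=3
Ev 8: PC=4 idx=1 pred=T actual=N -> ctr[1]=2
Ev 9: PC=4 idx=1 pred=T actual=N -> ctr[1]=1
Ev 10: PC=4 idx=1 pred=N actual=N -> ctr[1]=0
Ev 11: PC=4 idx=1 pred=N actual=T -> ctr[1]=1
Ev 12: PC=4 idx=1 pred=N actual=T -> ctr[1]=2

Answer: T T T T T T T T T N N N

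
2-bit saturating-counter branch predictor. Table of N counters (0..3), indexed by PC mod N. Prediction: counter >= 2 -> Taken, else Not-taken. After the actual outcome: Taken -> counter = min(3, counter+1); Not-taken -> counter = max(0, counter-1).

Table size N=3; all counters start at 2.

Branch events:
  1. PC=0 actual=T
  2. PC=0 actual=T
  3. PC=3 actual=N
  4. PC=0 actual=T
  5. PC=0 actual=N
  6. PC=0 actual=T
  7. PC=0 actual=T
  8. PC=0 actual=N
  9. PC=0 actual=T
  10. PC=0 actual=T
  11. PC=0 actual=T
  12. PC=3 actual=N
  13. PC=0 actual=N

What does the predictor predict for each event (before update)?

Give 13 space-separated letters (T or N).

Answer: T T T T T T T T T T T T T

Derivation:
Ev 1: PC=0 idx=0 pred=T actual=T -> ctr[0]=3
Ev 2: PC=0 idx=0 pred=T actual=T -> ctr[0]=3
Ev 3: PC=3 idx=0 pred=T actual=N -> ctr[0]=2
Ev 4: PC=0 idx=0 pred=T actual=T -> ctr[0]=3
Ev 5: PC=0 idx=0 pred=T actual=N -> ctr[0]=2
Ev 6: PC=0 idx=0 pred=T actual=T -> ctr[0]=3
Ev 7: PC=0 idx=0 pred=T actual=T -> ctr[0]=3
Ev 8: PC=0 idx=0 pred=T actual=N -> ctr[0]=2
Ev 9: PC=0 idx=0 pred=T actual=T -> ctr[0]=3
Ev 10: PC=0 idx=0 pred=T actual=T -> ctr[0]=3
Ev 11: PC=0 idx=0 pred=T actual=T -> ctr[0]=3
Ev 12: PC=3 idx=0 pred=T actual=N -> ctr[0]=2
Ev 13: PC=0 idx=0 pred=T actual=N -> ctr[0]=1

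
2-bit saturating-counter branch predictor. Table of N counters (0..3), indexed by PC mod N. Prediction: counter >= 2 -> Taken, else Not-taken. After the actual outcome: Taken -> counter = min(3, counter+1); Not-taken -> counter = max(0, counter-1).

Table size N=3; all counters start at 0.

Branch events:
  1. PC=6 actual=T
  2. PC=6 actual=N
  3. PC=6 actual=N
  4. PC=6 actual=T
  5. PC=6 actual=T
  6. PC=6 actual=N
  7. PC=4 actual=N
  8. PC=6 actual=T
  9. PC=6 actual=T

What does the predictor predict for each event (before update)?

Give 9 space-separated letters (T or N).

Ev 1: PC=6 idx=0 pred=N actual=T -> ctr[0]=1
Ev 2: PC=6 idx=0 pred=N actual=N -> ctr[0]=0
Ev 3: PC=6 idx=0 pred=N actual=N -> ctr[0]=0
Ev 4: PC=6 idx=0 pred=N actual=T -> ctr[0]=1
Ev 5: PC=6 idx=0 pred=N actual=T -> ctr[0]=2
Ev 6: PC=6 idx=0 pred=T actual=N -> ctr[0]=1
Ev 7: PC=4 idx=1 pred=N actual=N -> ctr[1]=0
Ev 8: PC=6 idx=0 pred=N actual=T -> ctr[0]=2
Ev 9: PC=6 idx=0 pred=T actual=T -> ctr[0]=3

Answer: N N N N N T N N T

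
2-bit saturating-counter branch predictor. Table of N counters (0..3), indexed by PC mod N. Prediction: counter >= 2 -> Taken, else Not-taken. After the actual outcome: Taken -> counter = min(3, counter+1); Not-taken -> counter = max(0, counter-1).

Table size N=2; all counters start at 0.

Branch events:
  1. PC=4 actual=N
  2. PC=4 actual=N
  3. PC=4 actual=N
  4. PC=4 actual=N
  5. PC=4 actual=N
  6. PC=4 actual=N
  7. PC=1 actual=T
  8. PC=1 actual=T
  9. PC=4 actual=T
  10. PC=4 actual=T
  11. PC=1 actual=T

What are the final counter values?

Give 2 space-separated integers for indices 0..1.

Ev 1: PC=4 idx=0 pred=N actual=N -> ctr[0]=0
Ev 2: PC=4 idx=0 pred=N actual=N -> ctr[0]=0
Ev 3: PC=4 idx=0 pred=N actual=N -> ctr[0]=0
Ev 4: PC=4 idx=0 pred=N actual=N -> ctr[0]=0
Ev 5: PC=4 idx=0 pred=N actual=N -> ctr[0]=0
Ev 6: PC=4 idx=0 pred=N actual=N -> ctr[0]=0
Ev 7: PC=1 idx=1 pred=N actual=T -> ctr[1]=1
Ev 8: PC=1 idx=1 pred=N actual=T -> ctr[1]=2
Ev 9: PC=4 idx=0 pred=N actual=T -> ctr[0]=1
Ev 10: PC=4 idx=0 pred=N actual=T -> ctr[0]=2
Ev 11: PC=1 idx=1 pred=T actual=T -> ctr[1]=3

Answer: 2 3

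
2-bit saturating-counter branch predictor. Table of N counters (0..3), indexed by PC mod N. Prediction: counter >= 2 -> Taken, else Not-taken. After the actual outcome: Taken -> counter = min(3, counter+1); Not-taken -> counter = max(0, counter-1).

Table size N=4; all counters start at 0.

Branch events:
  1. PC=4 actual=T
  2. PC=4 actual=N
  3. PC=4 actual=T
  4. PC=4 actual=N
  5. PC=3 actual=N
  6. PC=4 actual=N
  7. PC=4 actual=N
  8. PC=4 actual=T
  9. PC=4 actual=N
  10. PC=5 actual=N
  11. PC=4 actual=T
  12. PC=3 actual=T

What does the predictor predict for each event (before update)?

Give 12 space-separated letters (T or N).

Answer: N N N N N N N N N N N N

Derivation:
Ev 1: PC=4 idx=0 pred=N actual=T -> ctr[0]=1
Ev 2: PC=4 idx=0 pred=N actual=N -> ctr[0]=0
Ev 3: PC=4 idx=0 pred=N actual=T -> ctr[0]=1
Ev 4: PC=4 idx=0 pred=N actual=N -> ctr[0]=0
Ev 5: PC=3 idx=3 pred=N actual=N -> ctr[3]=0
Ev 6: PC=4 idx=0 pred=N actual=N -> ctr[0]=0
Ev 7: PC=4 idx=0 pred=N actual=N -> ctr[0]=0
Ev 8: PC=4 idx=0 pred=N actual=T -> ctr[0]=1
Ev 9: PC=4 idx=0 pred=N actual=N -> ctr[0]=0
Ev 10: PC=5 idx=1 pred=N actual=N -> ctr[1]=0
Ev 11: PC=4 idx=0 pred=N actual=T -> ctr[0]=1
Ev 12: PC=3 idx=3 pred=N actual=T -> ctr[3]=1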